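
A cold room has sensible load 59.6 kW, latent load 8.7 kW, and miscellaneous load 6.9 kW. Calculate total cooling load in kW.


Q_total = Q_s + Q_l + Q_misc
Q_total = 59.6 + 8.7 + 6.9
Q_total = 75.2 kW

75.2


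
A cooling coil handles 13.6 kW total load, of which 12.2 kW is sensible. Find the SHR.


SHR = Q_sensible / Q_total
SHR = 12.2 / 13.6
SHR = 0.897

0.897


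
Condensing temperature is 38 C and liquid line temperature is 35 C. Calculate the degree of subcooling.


Subcooling = T_cond - T_liquid
Subcooling = 38 - 35
Subcooling = 3 K

3


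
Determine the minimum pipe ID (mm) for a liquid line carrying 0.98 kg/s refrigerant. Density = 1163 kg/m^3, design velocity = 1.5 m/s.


A = m_dot / (rho * v) = 0.98 / (1163 * 1.5) = 0.0005617655489 m^2
d = sqrt(4*A/pi) * 1000
d = 26.7 mm

26.7


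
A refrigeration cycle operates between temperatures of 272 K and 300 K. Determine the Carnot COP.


dT = 300 - 272 = 28 K
COP_carnot = T_cold / dT = 272 / 28
COP_carnot = 9.714

9.714


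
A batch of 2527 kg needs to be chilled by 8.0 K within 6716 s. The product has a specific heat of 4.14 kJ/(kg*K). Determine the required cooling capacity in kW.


Q = m * cp * dT / t
Q = 2527 * 4.14 * 8.0 / 6716
Q = 12.462 kW

12.462


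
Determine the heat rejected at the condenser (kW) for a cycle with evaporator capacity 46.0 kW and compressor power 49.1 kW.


Q_cond = Q_evap + W
Q_cond = 46.0 + 49.1
Q_cond = 95.1 kW

95.1


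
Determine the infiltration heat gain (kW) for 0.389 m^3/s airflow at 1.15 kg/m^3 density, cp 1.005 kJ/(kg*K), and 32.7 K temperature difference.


Q = V_dot * rho * cp * dT
Q = 0.389 * 1.15 * 1.005 * 32.7
Q = 14.701 kW

14.701


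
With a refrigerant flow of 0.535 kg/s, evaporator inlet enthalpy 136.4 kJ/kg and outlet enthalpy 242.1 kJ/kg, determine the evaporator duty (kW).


dh = 242.1 - 136.4 = 105.7 kJ/kg
Q_evap = m_dot * dh = 0.535 * 105.7
Q_evap = 56.55 kW

56.55


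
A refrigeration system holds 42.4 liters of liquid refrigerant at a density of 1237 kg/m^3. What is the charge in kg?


Charge = V * rho / 1000
Charge = 42.4 * 1237 / 1000
Charge = 52.45 kg

52.45


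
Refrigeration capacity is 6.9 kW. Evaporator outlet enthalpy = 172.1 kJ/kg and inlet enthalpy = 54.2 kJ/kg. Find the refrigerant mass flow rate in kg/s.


dh = 172.1 - 54.2 = 117.9 kJ/kg
m_dot = Q / dh = 6.9 / 117.9 = 0.0585 kg/s

0.0585


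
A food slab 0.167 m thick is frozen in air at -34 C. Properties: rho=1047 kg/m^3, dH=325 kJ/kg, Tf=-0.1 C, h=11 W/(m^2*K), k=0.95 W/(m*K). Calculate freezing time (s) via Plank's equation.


dT = -0.1 - (-34) = 33.9 K
term1 = a/(2h) = 0.167/(2*11) = 0.007590909091
term2 = a^2/(8k) = 0.167^2/(8*0.95) = 0.003669605263
t = rho*dH*1000/dT * (term1 + term2)
t = 1047*325*1000/33.9 * (0.007590909091 + 0.003669605263)
t = 113029 s

113029


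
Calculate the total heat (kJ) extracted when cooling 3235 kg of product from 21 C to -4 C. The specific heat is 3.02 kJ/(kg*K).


dT = 21 - (-4) = 25 K
Q = m * cp * dT = 3235 * 3.02 * 25
Q = 244243 kJ

244243


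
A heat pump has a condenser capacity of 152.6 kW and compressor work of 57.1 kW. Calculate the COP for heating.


COP_hp = Q_cond / W
COP_hp = 152.6 / 57.1
COP_hp = 2.673

2.673


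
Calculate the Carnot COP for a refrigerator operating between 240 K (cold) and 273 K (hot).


dT = 273 - 240 = 33 K
COP_carnot = T_cold / dT = 240 / 33
COP_carnot = 7.273

7.273


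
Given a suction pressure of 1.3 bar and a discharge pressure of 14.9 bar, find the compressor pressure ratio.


PR = P_high / P_low
PR = 14.9 / 1.3
PR = 11.462

11.462


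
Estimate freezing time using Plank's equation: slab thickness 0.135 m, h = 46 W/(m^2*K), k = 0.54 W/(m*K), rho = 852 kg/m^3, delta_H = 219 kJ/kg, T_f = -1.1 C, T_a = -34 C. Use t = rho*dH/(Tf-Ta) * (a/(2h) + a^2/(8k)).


dT = -1.1 - (-34) = 32.9 K
term1 = a/(2h) = 0.135/(2*46) = 0.001467391304
term2 = a^2/(8k) = 0.135^2/(8*0.54) = 0.00421875
t = rho*dH*1000/dT * (term1 + term2)
t = 852*219*1000/32.9 * (0.001467391304 + 0.00421875)
t = 32248 s

32248


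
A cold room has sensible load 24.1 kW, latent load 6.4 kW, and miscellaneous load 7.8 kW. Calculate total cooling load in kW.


Q_total = Q_s + Q_l + Q_misc
Q_total = 24.1 + 6.4 + 7.8
Q_total = 38.3 kW

38.3


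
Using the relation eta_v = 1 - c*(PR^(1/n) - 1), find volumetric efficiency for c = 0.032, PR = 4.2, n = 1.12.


PR^(1/n) = 4.2^(1/1.12) = 3.60141012
eta_v = 1 - 0.032 * (3.60141012 - 1)
eta_v = 0.9168

0.9168


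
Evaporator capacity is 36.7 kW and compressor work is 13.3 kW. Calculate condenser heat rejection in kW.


Q_cond = Q_evap + W
Q_cond = 36.7 + 13.3
Q_cond = 50.0 kW

50.0


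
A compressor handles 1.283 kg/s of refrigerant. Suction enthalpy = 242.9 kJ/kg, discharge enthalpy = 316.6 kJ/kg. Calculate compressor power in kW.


dh = 316.6 - 242.9 = 73.7 kJ/kg
W = m_dot * dh = 1.283 * 73.7 = 94.56 kW

94.56


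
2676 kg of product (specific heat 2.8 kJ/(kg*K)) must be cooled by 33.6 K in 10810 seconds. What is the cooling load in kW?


Q = m * cp * dT / t
Q = 2676 * 2.8 * 33.6 / 10810
Q = 23.289 kW

23.289


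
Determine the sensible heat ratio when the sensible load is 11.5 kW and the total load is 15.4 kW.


SHR = Q_sensible / Q_total
SHR = 11.5 / 15.4
SHR = 0.747

0.747


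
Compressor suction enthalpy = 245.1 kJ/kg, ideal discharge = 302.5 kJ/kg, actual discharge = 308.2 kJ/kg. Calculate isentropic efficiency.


dh_ideal = 302.5 - 245.1 = 57.4 kJ/kg
dh_actual = 308.2 - 245.1 = 63.1 kJ/kg
eta_s = dh_ideal / dh_actual = 57.4 / 63.1
eta_s = 0.9097

0.9097


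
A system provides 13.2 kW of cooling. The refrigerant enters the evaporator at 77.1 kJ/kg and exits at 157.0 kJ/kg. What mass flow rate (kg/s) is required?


dh = 157.0 - 77.1 = 79.9 kJ/kg
m_dot = Q / dh = 13.2 / 79.9 = 0.1652 kg/s

0.1652


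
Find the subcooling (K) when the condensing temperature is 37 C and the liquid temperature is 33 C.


Subcooling = T_cond - T_liquid
Subcooling = 37 - 33
Subcooling = 4 K

4


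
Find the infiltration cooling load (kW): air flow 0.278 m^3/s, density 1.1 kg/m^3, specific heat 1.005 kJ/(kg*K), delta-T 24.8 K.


Q = V_dot * rho * cp * dT
Q = 0.278 * 1.1 * 1.005 * 24.8
Q = 7.622 kW

7.622


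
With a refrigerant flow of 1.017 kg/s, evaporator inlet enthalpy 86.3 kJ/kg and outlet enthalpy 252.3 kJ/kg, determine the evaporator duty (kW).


dh = 252.3 - 86.3 = 166.0 kJ/kg
Q_evap = m_dot * dh = 1.017 * 166.0
Q_evap = 168.82 kW

168.82


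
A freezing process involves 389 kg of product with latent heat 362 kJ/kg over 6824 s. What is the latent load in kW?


Q_lat = m * h_fg / t
Q_lat = 389 * 362 / 6824
Q_lat = 20.64 kW

20.64


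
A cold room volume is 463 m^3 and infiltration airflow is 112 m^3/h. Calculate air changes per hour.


ACH = flow / volume
ACH = 112 / 463
ACH = 0.242

0.242


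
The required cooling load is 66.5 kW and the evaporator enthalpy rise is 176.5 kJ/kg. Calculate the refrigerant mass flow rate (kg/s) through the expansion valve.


m_dot = Q / dh
m_dot = 66.5 / 176.5
m_dot = 0.3768 kg/s

0.3768


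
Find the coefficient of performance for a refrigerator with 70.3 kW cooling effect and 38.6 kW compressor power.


COP = Q_evap / W
COP = 70.3 / 38.6
COP = 1.821

1.821


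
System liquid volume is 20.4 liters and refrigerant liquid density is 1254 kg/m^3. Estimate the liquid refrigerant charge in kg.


Charge = V * rho / 1000
Charge = 20.4 * 1254 / 1000
Charge = 25.58 kg

25.58


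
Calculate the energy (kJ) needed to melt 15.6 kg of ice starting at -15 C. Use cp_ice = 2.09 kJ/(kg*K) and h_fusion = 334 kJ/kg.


Sensible heat = cp * dT = 2.09 * 15 = 31.35 kJ/kg
Total per kg = 31.35 + 334 = 365.35 kJ/kg
Q = m * total = 15.6 * 365.35
Q = 5699.5 kJ

5699.5


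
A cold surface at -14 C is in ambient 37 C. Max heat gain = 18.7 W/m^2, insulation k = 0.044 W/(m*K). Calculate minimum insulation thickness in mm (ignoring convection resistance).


dT = 37 - (-14) = 51 K
thickness = k * dT / q_max * 1000
thickness = 0.044 * 51 / 18.7 * 1000
thickness = 120.0 mm

120.0


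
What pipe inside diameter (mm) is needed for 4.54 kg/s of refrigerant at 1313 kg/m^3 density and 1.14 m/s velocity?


A = m_dot / (rho * v) = 4.54 / (1313 * 1.14) = 0.003033096832 m^2
d = sqrt(4*A/pi) * 1000
d = 62.1 mm

62.1


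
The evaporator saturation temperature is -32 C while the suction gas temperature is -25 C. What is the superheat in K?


Superheat = T_suction - T_evap
Superheat = -25 - (-32)
Superheat = 7 K

7


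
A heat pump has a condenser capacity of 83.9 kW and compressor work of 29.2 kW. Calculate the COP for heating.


COP_hp = Q_cond / W
COP_hp = 83.9 / 29.2
COP_hp = 2.873

2.873


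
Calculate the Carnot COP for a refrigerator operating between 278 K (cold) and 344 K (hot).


dT = 344 - 278 = 66 K
COP_carnot = T_cold / dT = 278 / 66
COP_carnot = 4.212

4.212


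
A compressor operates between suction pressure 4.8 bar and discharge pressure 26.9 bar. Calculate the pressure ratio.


PR = P_high / P_low
PR = 26.9 / 4.8
PR = 5.604

5.604


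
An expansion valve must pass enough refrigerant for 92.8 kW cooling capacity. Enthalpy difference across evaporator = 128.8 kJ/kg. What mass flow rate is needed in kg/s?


m_dot = Q / dh
m_dot = 92.8 / 128.8
m_dot = 0.7205 kg/s

0.7205


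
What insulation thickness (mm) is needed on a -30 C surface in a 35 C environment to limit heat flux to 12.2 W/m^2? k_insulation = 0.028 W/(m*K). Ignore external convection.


dT = 35 - (-30) = 65 K
thickness = k * dT / q_max * 1000
thickness = 0.028 * 65 / 12.2 * 1000
thickness = 149.2 mm

149.2


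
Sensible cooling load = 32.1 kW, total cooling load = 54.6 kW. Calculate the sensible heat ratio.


SHR = Q_sensible / Q_total
SHR = 32.1 / 54.6
SHR = 0.588

0.588


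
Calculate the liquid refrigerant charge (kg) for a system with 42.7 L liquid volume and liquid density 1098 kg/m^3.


Charge = V * rho / 1000
Charge = 42.7 * 1098 / 1000
Charge = 46.88 kg

46.88


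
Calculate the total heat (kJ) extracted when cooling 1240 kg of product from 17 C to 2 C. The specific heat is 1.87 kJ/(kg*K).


dT = 17 - (2) = 15 K
Q = m * cp * dT = 1240 * 1.87 * 15
Q = 34782 kJ

34782


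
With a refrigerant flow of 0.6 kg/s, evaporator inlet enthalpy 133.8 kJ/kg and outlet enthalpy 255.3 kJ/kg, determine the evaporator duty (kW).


dh = 255.3 - 133.8 = 121.5 kJ/kg
Q_evap = m_dot * dh = 0.6 * 121.5
Q_evap = 72.9 kW

72.9


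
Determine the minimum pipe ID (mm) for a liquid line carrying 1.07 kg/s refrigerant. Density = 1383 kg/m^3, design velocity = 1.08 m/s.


A = m_dot / (rho * v) = 1.07 / (1383 * 1.08) = 0.0007163707453 m^2
d = sqrt(4*A/pi) * 1000
d = 30.2 mm

30.2


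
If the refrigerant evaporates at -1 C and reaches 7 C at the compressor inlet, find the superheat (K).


Superheat = T_suction - T_evap
Superheat = 7 - (-1)
Superheat = 8 K

8


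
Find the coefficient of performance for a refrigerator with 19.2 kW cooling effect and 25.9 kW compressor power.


COP = Q_evap / W
COP = 19.2 / 25.9
COP = 0.741

0.741


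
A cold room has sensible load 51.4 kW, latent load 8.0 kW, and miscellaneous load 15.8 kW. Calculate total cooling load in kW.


Q_total = Q_s + Q_l + Q_misc
Q_total = 51.4 + 8.0 + 15.8
Q_total = 75.2 kW

75.2


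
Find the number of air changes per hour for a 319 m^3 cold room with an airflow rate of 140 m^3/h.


ACH = flow / volume
ACH = 140 / 319
ACH = 0.439

0.439


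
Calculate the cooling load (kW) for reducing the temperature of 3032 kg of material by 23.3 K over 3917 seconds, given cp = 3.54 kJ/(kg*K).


Q = m * cp * dT / t
Q = 3032 * 3.54 * 23.3 / 3917
Q = 63.846 kW

63.846


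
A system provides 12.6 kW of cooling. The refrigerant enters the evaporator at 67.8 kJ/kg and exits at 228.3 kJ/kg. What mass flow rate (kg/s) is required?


dh = 228.3 - 67.8 = 160.5 kJ/kg
m_dot = Q / dh = 12.6 / 160.5 = 0.0785 kg/s

0.0785


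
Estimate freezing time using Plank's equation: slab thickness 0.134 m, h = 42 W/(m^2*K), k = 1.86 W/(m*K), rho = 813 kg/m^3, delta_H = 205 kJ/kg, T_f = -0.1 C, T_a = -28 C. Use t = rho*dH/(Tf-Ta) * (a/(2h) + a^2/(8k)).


dT = -0.1 - (-28) = 27.9 K
term1 = a/(2h) = 0.134/(2*42) = 0.001595238095
term2 = a^2/(8k) = 0.134^2/(8*1.86) = 0.00120672043
t = rho*dH*1000/dT * (term1 + term2)
t = 813*205*1000/27.9 * (0.001595238095 + 0.00120672043)
t = 16738 s

16738


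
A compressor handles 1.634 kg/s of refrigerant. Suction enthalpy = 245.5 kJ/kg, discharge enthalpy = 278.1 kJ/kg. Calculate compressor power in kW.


dh = 278.1 - 245.5 = 32.6 kJ/kg
W = m_dot * dh = 1.634 * 32.6 = 53.27 kW

53.27


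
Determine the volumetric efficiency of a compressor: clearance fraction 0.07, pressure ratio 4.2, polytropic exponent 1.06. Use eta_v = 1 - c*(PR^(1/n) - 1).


PR^(1/n) = 4.2^(1/1.06) = 3.87231812
eta_v = 1 - 0.07 * (3.87231812 - 1)
eta_v = 0.7989

0.7989


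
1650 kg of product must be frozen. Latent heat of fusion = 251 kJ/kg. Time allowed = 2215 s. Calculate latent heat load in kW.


Q_lat = m * h_fg / t
Q_lat = 1650 * 251 / 2215
Q_lat = 186.98 kW

186.98


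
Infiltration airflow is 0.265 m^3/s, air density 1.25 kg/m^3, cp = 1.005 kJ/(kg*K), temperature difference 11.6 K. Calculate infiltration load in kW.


Q = V_dot * rho * cp * dT
Q = 0.265 * 1.25 * 1.005 * 11.6
Q = 3.862 kW

3.862


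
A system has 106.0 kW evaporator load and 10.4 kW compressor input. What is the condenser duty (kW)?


Q_cond = Q_evap + W
Q_cond = 106.0 + 10.4
Q_cond = 116.4 kW

116.4


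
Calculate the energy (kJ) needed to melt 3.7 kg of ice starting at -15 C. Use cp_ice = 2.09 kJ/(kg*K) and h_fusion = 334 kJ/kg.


Sensible heat = cp * dT = 2.09 * 15 = 31.35 kJ/kg
Total per kg = 31.35 + 334 = 365.35 kJ/kg
Q = m * total = 3.7 * 365.35
Q = 1351.8 kJ

1351.8


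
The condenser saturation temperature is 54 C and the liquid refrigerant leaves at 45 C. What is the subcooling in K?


Subcooling = T_cond - T_liquid
Subcooling = 54 - 45
Subcooling = 9 K

9


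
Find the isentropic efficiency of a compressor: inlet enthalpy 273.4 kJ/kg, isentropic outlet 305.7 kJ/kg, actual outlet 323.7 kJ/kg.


dh_ideal = 305.7 - 273.4 = 32.3 kJ/kg
dh_actual = 323.7 - 273.4 = 50.3 kJ/kg
eta_s = dh_ideal / dh_actual = 32.3 / 50.3
eta_s = 0.6421

0.6421


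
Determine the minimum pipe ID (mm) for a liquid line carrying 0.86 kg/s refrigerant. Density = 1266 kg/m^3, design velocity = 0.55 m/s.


A = m_dot / (rho * v) = 0.86 / (1266 * 0.55) = 0.001235099813 m^2
d = sqrt(4*A/pi) * 1000
d = 39.7 mm

39.7


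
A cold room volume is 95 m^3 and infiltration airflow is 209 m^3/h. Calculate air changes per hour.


ACH = flow / volume
ACH = 209 / 95
ACH = 2.2

2.2


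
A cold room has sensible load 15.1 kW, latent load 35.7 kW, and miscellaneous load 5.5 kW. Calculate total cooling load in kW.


Q_total = Q_s + Q_l + Q_misc
Q_total = 15.1 + 35.7 + 5.5
Q_total = 56.3 kW

56.3


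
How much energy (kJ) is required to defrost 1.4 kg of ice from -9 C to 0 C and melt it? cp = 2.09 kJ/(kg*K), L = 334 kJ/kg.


Sensible heat = cp * dT = 2.09 * 9 = 18.81 kJ/kg
Total per kg = 18.81 + 334 = 352.81 kJ/kg
Q = m * total = 1.4 * 352.81
Q = 493.9 kJ

493.9


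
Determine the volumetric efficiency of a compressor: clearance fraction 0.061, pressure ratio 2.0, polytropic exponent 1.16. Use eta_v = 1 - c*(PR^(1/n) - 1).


PR^(1/n) = 2.0^(1/1.16) = 1.81764312
eta_v = 1 - 0.061 * (1.81764312 - 1)
eta_v = 0.9501

0.9501


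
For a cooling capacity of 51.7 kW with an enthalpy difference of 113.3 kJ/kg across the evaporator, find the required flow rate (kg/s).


m_dot = Q / dh
m_dot = 51.7 / 113.3
m_dot = 0.4563 kg/s

0.4563


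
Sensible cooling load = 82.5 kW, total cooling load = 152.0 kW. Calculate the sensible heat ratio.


SHR = Q_sensible / Q_total
SHR = 82.5 / 152.0
SHR = 0.543

0.543


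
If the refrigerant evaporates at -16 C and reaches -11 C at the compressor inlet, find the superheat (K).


Superheat = T_suction - T_evap
Superheat = -11 - (-16)
Superheat = 5 K

5


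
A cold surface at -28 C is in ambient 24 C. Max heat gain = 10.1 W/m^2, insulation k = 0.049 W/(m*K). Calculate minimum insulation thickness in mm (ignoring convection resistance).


dT = 24 - (-28) = 52 K
thickness = k * dT / q_max * 1000
thickness = 0.049 * 52 / 10.1 * 1000
thickness = 252.3 mm

252.3


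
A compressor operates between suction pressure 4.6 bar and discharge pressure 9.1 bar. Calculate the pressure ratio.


PR = P_high / P_low
PR = 9.1 / 4.6
PR = 1.978

1.978


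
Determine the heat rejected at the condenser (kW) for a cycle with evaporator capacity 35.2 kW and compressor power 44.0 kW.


Q_cond = Q_evap + W
Q_cond = 35.2 + 44.0
Q_cond = 79.2 kW

79.2


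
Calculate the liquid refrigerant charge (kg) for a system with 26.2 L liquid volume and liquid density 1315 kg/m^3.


Charge = V * rho / 1000
Charge = 26.2 * 1315 / 1000
Charge = 34.45 kg

34.45


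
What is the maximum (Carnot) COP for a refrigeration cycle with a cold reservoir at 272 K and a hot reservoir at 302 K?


dT = 302 - 272 = 30 K
COP_carnot = T_cold / dT = 272 / 30
COP_carnot = 9.067

9.067


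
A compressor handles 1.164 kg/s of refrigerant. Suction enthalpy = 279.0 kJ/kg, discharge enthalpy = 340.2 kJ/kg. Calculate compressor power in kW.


dh = 340.2 - 279.0 = 61.2 kJ/kg
W = m_dot * dh = 1.164 * 61.2 = 71.24 kW

71.24


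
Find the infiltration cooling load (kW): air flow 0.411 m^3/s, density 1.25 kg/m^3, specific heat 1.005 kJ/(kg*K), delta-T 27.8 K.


Q = V_dot * rho * cp * dT
Q = 0.411 * 1.25 * 1.005 * 27.8
Q = 14.354 kW

14.354


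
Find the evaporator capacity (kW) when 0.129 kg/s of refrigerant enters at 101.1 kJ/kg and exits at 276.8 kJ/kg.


dh = 276.8 - 101.1 = 175.7 kJ/kg
Q_evap = m_dot * dh = 0.129 * 175.7
Q_evap = 22.67 kW

22.67


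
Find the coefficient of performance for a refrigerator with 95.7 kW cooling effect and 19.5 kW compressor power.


COP = Q_evap / W
COP = 95.7 / 19.5
COP = 4.908

4.908


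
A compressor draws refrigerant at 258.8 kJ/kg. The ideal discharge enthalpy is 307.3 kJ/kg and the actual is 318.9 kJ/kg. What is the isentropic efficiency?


dh_ideal = 307.3 - 258.8 = 48.5 kJ/kg
dh_actual = 318.9 - 258.8 = 60.1 kJ/kg
eta_s = dh_ideal / dh_actual = 48.5 / 60.1
eta_s = 0.807

0.807


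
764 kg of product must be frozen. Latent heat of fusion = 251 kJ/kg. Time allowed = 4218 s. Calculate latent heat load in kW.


Q_lat = m * h_fg / t
Q_lat = 764 * 251 / 4218
Q_lat = 45.46 kW

45.46


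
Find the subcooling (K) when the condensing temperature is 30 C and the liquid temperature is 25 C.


Subcooling = T_cond - T_liquid
Subcooling = 30 - 25
Subcooling = 5 K

5


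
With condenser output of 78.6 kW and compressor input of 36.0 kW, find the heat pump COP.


COP_hp = Q_cond / W
COP_hp = 78.6 / 36.0
COP_hp = 2.183

2.183


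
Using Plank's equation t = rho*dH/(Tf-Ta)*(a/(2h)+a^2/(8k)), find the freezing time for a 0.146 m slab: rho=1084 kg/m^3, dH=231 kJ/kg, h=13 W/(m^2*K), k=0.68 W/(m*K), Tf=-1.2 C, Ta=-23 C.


dT = -1.2 - (-23) = 21.8 K
term1 = a/(2h) = 0.146/(2*13) = 0.005615384615
term2 = a^2/(8k) = 0.146^2/(8*0.68) = 0.003918382353
t = rho*dH*1000/dT * (term1 + term2)
t = 1084*231*1000/21.8 * (0.005615384615 + 0.003918382353)
t = 109509 s

109509


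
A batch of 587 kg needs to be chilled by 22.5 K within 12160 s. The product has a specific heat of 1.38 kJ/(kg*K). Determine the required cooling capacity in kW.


Q = m * cp * dT / t
Q = 587 * 1.38 * 22.5 / 12160
Q = 1.499 kW

1.499


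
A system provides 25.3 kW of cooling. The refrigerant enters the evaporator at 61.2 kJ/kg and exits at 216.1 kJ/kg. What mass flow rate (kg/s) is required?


dh = 216.1 - 61.2 = 154.9 kJ/kg
m_dot = Q / dh = 25.3 / 154.9 = 0.1633 kg/s

0.1633


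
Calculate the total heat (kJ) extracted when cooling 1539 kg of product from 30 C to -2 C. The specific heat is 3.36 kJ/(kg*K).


dT = 30 - (-2) = 32 K
Q = m * cp * dT = 1539 * 3.36 * 32
Q = 165473 kJ

165473


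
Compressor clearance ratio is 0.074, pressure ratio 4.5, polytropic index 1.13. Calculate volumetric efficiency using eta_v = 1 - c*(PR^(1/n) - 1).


PR^(1/n) = 4.5^(1/1.13) = 3.78498508
eta_v = 1 - 0.074 * (3.78498508 - 1)
eta_v = 0.7939

0.7939


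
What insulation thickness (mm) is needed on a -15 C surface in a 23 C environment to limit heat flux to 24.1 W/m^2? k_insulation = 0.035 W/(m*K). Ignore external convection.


dT = 23 - (-15) = 38 K
thickness = k * dT / q_max * 1000
thickness = 0.035 * 38 / 24.1 * 1000
thickness = 55.2 mm

55.2


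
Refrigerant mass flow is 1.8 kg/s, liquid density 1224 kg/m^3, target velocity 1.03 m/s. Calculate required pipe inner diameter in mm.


A = m_dot / (rho * v) = 1.8 / (1224 * 1.03) = 0.001427755568 m^2
d = sqrt(4*A/pi) * 1000
d = 42.6 mm

42.6


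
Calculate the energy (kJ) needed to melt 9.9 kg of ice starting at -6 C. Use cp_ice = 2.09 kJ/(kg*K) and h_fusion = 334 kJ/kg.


Sensible heat = cp * dT = 2.09 * 6 = 12.54 kJ/kg
Total per kg = 12.54 + 334 = 346.54 kJ/kg
Q = m * total = 9.9 * 346.54
Q = 3430.7 kJ

3430.7


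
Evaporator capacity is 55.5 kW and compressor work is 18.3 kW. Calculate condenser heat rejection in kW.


Q_cond = Q_evap + W
Q_cond = 55.5 + 18.3
Q_cond = 73.8 kW

73.8


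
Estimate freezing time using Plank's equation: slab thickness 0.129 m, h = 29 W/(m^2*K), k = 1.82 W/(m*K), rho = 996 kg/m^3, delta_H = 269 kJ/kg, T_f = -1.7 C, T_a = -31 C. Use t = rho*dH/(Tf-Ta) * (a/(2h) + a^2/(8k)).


dT = -1.7 - (-31) = 29.3 K
term1 = a/(2h) = 0.129/(2*29) = 0.002224137931
term2 = a^2/(8k) = 0.129^2/(8*1.82) = 0.001142925824
t = rho*dH*1000/dT * (term1 + term2)
t = 996*269*1000/29.3 * (0.002224137931 + 0.001142925824)
t = 30789 s

30789


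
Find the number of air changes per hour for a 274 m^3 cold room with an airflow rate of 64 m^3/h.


ACH = flow / volume
ACH = 64 / 274
ACH = 0.234

0.234


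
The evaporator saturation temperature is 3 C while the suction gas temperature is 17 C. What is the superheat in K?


Superheat = T_suction - T_evap
Superheat = 17 - (3)
Superheat = 14 K

14


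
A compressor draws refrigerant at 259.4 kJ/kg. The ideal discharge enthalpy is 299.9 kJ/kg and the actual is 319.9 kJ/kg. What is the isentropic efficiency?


dh_ideal = 299.9 - 259.4 = 40.5 kJ/kg
dh_actual = 319.9 - 259.4 = 60.5 kJ/kg
eta_s = dh_ideal / dh_actual = 40.5 / 60.5
eta_s = 0.6694

0.6694


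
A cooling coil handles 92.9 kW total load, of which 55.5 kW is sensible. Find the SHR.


SHR = Q_sensible / Q_total
SHR = 55.5 / 92.9
SHR = 0.597

0.597


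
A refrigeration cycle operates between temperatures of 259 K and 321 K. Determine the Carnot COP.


dT = 321 - 259 = 62 K
COP_carnot = T_cold / dT = 259 / 62
COP_carnot = 4.177

4.177


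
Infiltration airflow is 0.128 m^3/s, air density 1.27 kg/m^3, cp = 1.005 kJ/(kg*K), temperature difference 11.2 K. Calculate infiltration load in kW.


Q = V_dot * rho * cp * dT
Q = 0.128 * 1.27 * 1.005 * 11.2
Q = 1.83 kW

1.83


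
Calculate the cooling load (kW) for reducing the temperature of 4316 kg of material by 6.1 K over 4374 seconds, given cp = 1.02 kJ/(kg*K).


Q = m * cp * dT / t
Q = 4316 * 1.02 * 6.1 / 4374
Q = 6.139 kW

6.139


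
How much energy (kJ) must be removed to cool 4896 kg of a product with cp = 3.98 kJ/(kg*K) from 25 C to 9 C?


dT = 25 - (9) = 16 K
Q = m * cp * dT = 4896 * 3.98 * 16
Q = 311777 kJ

311777


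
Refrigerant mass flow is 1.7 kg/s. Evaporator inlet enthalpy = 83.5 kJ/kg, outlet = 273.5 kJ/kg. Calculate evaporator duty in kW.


dh = 273.5 - 83.5 = 190.0 kJ/kg
Q_evap = m_dot * dh = 1.7 * 190.0
Q_evap = 323.0 kW

323.0


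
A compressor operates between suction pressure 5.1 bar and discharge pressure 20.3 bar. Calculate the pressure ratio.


PR = P_high / P_low
PR = 20.3 / 5.1
PR = 3.98

3.98


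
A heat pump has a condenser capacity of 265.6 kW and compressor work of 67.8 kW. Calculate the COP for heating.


COP_hp = Q_cond / W
COP_hp = 265.6 / 67.8
COP_hp = 3.917

3.917


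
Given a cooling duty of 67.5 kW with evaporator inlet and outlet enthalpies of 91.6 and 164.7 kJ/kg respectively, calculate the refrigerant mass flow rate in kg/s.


dh = 164.7 - 91.6 = 73.1 kJ/kg
m_dot = Q / dh = 67.5 / 73.1 = 0.9234 kg/s

0.9234


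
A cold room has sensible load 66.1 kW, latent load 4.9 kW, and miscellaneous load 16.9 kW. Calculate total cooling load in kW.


Q_total = Q_s + Q_l + Q_misc
Q_total = 66.1 + 4.9 + 16.9
Q_total = 87.9 kW

87.9


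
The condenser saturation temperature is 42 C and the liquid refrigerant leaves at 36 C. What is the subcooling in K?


Subcooling = T_cond - T_liquid
Subcooling = 42 - 36
Subcooling = 6 K

6


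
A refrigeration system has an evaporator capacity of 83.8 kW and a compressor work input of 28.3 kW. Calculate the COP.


COP = Q_evap / W
COP = 83.8 / 28.3
COP = 2.961

2.961


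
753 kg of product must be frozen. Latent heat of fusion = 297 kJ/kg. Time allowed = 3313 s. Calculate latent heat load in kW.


Q_lat = m * h_fg / t
Q_lat = 753 * 297 / 3313
Q_lat = 67.5 kW

67.5


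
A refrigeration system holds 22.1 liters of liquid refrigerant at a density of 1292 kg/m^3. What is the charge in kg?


Charge = V * rho / 1000
Charge = 22.1 * 1292 / 1000
Charge = 28.55 kg

28.55


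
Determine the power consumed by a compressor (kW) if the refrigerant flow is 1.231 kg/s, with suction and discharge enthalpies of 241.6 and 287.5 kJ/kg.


dh = 287.5 - 241.6 = 45.9 kJ/kg
W = m_dot * dh = 1.231 * 45.9 = 56.5 kW

56.5


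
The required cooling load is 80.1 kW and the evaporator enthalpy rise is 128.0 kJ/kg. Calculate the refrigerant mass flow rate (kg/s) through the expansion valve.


m_dot = Q / dh
m_dot = 80.1 / 128.0
m_dot = 0.6258 kg/s

0.6258


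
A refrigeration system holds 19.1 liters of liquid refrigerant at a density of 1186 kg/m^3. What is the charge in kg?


Charge = V * rho / 1000
Charge = 19.1 * 1186 / 1000
Charge = 22.65 kg

22.65


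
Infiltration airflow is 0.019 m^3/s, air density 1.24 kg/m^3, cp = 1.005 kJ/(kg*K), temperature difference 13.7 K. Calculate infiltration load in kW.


Q = V_dot * rho * cp * dT
Q = 0.019 * 1.24 * 1.005 * 13.7
Q = 0.324 kW

0.324


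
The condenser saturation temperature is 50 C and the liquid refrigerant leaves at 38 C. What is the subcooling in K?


Subcooling = T_cond - T_liquid
Subcooling = 50 - 38
Subcooling = 12 K

12


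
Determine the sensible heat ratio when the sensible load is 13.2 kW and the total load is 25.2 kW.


SHR = Q_sensible / Q_total
SHR = 13.2 / 25.2
SHR = 0.524

0.524


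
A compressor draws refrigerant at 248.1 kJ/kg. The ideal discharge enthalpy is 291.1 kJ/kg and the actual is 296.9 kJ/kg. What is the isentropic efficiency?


dh_ideal = 291.1 - 248.1 = 43.0 kJ/kg
dh_actual = 296.9 - 248.1 = 48.8 kJ/kg
eta_s = dh_ideal / dh_actual = 43.0 / 48.8
eta_s = 0.8811

0.8811


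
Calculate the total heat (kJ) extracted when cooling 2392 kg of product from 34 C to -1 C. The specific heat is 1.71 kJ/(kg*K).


dT = 34 - (-1) = 35 K
Q = m * cp * dT = 2392 * 1.71 * 35
Q = 143161 kJ

143161


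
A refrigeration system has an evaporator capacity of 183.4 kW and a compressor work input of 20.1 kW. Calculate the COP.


COP = Q_evap / W
COP = 183.4 / 20.1
COP = 9.124

9.124


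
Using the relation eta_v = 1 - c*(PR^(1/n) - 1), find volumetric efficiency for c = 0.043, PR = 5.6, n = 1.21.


PR^(1/n) = 5.6^(1/1.21) = 4.15276363
eta_v = 1 - 0.043 * (4.15276363 - 1)
eta_v = 0.8644

0.8644


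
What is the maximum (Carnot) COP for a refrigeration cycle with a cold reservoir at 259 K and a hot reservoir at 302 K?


dT = 302 - 259 = 43 K
COP_carnot = T_cold / dT = 259 / 43
COP_carnot = 6.023

6.023


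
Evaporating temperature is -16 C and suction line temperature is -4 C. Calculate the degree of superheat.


Superheat = T_suction - T_evap
Superheat = -4 - (-16)
Superheat = 12 K

12


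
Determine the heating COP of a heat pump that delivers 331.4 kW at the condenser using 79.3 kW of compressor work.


COP_hp = Q_cond / W
COP_hp = 331.4 / 79.3
COP_hp = 4.179

4.179


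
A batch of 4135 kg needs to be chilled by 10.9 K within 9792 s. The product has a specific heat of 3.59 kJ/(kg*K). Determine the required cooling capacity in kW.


Q = m * cp * dT / t
Q = 4135 * 3.59 * 10.9 / 9792
Q = 16.524 kW

16.524


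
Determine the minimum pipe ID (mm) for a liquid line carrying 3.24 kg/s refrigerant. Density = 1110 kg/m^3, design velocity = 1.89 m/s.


A = m_dot / (rho * v) = 3.24 / (1110 * 1.89) = 0.001544401544 m^2
d = sqrt(4*A/pi) * 1000
d = 44.3 mm

44.3


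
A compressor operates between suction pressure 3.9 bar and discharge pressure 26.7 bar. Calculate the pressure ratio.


PR = P_high / P_low
PR = 26.7 / 3.9
PR = 6.846

6.846


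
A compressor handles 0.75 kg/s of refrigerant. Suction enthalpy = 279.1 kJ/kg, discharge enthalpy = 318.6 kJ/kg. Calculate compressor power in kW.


dh = 318.6 - 279.1 = 39.5 kJ/kg
W = m_dot * dh = 0.75 * 39.5 = 29.63 kW

29.63


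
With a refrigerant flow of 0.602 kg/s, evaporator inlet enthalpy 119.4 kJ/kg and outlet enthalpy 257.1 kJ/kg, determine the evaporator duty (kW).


dh = 257.1 - 119.4 = 137.7 kJ/kg
Q_evap = m_dot * dh = 0.602 * 137.7
Q_evap = 82.9 kW

82.9


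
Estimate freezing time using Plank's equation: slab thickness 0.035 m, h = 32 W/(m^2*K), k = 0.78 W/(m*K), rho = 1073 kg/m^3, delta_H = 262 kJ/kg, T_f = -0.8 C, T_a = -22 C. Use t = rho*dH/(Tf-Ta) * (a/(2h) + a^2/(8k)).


dT = -0.8 - (-22) = 21.2 K
term1 = a/(2h) = 0.035/(2*32) = 0.000546875
term2 = a^2/(8k) = 0.035^2/(8*0.78) = 0.0001963141026
t = rho*dH*1000/dT * (term1 + term2)
t = 1073*262*1000/21.2 * (0.000546875 + 0.0001963141026)
t = 9855 s

9855


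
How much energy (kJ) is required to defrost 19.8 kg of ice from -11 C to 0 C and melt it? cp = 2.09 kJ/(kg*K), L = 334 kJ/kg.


Sensible heat = cp * dT = 2.09 * 11 = 22.99 kJ/kg
Total per kg = 22.99 + 334 = 356.99 kJ/kg
Q = m * total = 19.8 * 356.99
Q = 7068.4 kJ

7068.4


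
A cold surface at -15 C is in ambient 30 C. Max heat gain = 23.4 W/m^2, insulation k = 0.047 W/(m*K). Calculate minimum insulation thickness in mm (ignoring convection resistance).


dT = 30 - (-15) = 45 K
thickness = k * dT / q_max * 1000
thickness = 0.047 * 45 / 23.4 * 1000
thickness = 90.4 mm

90.4


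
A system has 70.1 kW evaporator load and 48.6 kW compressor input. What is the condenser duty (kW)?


Q_cond = Q_evap + W
Q_cond = 70.1 + 48.6
Q_cond = 118.7 kW

118.7


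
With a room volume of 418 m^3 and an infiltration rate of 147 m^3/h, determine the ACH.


ACH = flow / volume
ACH = 147 / 418
ACH = 0.352

0.352


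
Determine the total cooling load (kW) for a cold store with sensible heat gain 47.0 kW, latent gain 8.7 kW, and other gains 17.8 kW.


Q_total = Q_s + Q_l + Q_misc
Q_total = 47.0 + 8.7 + 17.8
Q_total = 73.5 kW

73.5


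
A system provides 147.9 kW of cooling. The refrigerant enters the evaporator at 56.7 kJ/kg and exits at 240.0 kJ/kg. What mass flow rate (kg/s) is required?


dh = 240.0 - 56.7 = 183.3 kJ/kg
m_dot = Q / dh = 147.9 / 183.3 = 0.8069 kg/s

0.8069


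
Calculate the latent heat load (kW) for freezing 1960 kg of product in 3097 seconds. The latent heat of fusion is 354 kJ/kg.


Q_lat = m * h_fg / t
Q_lat = 1960 * 354 / 3097
Q_lat = 224.04 kW

224.04


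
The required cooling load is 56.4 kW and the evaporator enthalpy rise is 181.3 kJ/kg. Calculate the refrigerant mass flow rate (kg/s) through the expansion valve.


m_dot = Q / dh
m_dot = 56.4 / 181.3
m_dot = 0.3111 kg/s

0.3111


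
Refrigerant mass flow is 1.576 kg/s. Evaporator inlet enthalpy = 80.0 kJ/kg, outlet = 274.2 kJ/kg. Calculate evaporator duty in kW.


dh = 274.2 - 80.0 = 194.2 kJ/kg
Q_evap = m_dot * dh = 1.576 * 194.2
Q_evap = 306.06 kW

306.06


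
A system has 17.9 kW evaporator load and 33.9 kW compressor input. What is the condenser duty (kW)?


Q_cond = Q_evap + W
Q_cond = 17.9 + 33.9
Q_cond = 51.8 kW

51.8


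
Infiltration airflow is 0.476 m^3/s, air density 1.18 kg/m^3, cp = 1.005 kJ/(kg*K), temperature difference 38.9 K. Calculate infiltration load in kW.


Q = V_dot * rho * cp * dT
Q = 0.476 * 1.18 * 1.005 * 38.9
Q = 21.959 kW

21.959


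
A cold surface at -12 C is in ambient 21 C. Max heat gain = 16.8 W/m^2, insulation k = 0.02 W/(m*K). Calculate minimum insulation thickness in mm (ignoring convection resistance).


dT = 21 - (-12) = 33 K
thickness = k * dT / q_max * 1000
thickness = 0.02 * 33 / 16.8 * 1000
thickness = 39.3 mm

39.3


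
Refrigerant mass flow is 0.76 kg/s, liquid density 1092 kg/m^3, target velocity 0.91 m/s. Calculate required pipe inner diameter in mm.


A = m_dot / (rho * v) = 0.76 / (1092 * 0.91) = 0.0007648029626 m^2
d = sqrt(4*A/pi) * 1000
d = 31.2 mm

31.2


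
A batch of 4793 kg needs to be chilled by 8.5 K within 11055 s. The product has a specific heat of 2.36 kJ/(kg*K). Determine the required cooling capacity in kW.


Q = m * cp * dT / t
Q = 4793 * 2.36 * 8.5 / 11055
Q = 8.697 kW

8.697


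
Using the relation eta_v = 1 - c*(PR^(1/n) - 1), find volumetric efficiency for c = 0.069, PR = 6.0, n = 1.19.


PR^(1/n) = 6.0^(1/1.19) = 4.50721852
eta_v = 1 - 0.069 * (4.50721852 - 1)
eta_v = 0.758

0.758


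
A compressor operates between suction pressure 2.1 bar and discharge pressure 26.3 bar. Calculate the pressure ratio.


PR = P_high / P_low
PR = 26.3 / 2.1
PR = 12.524

12.524


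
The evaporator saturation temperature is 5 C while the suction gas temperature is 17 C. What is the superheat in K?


Superheat = T_suction - T_evap
Superheat = 17 - (5)
Superheat = 12 K

12


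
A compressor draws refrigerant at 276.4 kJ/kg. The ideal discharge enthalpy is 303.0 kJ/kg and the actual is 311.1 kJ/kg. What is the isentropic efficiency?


dh_ideal = 303.0 - 276.4 = 26.6 kJ/kg
dh_actual = 311.1 - 276.4 = 34.7 kJ/kg
eta_s = dh_ideal / dh_actual = 26.6 / 34.7
eta_s = 0.7666

0.7666


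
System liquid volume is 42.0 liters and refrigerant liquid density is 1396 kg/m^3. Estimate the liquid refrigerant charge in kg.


Charge = V * rho / 1000
Charge = 42.0 * 1396 / 1000
Charge = 58.63 kg

58.63


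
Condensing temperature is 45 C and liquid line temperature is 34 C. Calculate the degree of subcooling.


Subcooling = T_cond - T_liquid
Subcooling = 45 - 34
Subcooling = 11 K

11


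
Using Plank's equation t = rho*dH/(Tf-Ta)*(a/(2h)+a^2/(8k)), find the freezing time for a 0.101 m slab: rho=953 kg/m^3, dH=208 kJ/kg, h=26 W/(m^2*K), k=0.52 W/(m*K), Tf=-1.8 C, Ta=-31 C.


dT = -1.8 - (-31) = 29.2 K
term1 = a/(2h) = 0.101/(2*26) = 0.001942307692
term2 = a^2/(8k) = 0.101^2/(8*0.52) = 0.002452163462
t = rho*dH*1000/dT * (term1 + term2)
t = 953*208*1000/29.2 * (0.001942307692 + 0.002452163462)
t = 29832 s

29832


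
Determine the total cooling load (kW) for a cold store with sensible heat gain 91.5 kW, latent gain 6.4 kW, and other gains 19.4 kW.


Q_total = Q_s + Q_l + Q_misc
Q_total = 91.5 + 6.4 + 19.4
Q_total = 117.3 kW

117.3


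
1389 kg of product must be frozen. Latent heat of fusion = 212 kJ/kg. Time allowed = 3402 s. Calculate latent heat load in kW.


Q_lat = m * h_fg / t
Q_lat = 1389 * 212 / 3402
Q_lat = 86.56 kW

86.56


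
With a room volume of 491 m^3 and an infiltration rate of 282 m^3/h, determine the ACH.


ACH = flow / volume
ACH = 282 / 491
ACH = 0.574

0.574


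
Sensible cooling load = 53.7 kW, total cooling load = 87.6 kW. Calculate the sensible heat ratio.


SHR = Q_sensible / Q_total
SHR = 53.7 / 87.6
SHR = 0.613

0.613


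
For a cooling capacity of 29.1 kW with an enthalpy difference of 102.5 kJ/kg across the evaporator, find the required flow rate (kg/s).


m_dot = Q / dh
m_dot = 29.1 / 102.5
m_dot = 0.2839 kg/s

0.2839


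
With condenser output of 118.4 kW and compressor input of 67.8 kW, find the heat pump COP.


COP_hp = Q_cond / W
COP_hp = 118.4 / 67.8
COP_hp = 1.746

1.746


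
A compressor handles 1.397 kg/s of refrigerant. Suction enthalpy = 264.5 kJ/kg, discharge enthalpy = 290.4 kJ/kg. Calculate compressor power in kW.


dh = 290.4 - 264.5 = 25.9 kJ/kg
W = m_dot * dh = 1.397 * 25.9 = 36.18 kW

36.18


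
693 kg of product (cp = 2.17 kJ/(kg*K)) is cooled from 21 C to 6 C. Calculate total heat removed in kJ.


dT = 21 - (6) = 15 K
Q = m * cp * dT = 693 * 2.17 * 15
Q = 22557 kJ

22557


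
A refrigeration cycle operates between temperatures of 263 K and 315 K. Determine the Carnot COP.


dT = 315 - 263 = 52 K
COP_carnot = T_cold / dT = 263 / 52
COP_carnot = 5.058

5.058


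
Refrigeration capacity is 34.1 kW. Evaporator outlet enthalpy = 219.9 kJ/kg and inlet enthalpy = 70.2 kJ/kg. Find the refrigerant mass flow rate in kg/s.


dh = 219.9 - 70.2 = 149.7 kJ/kg
m_dot = Q / dh = 34.1 / 149.7 = 0.2278 kg/s

0.2278


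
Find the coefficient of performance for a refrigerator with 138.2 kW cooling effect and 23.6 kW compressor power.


COP = Q_evap / W
COP = 138.2 / 23.6
COP = 5.856

5.856


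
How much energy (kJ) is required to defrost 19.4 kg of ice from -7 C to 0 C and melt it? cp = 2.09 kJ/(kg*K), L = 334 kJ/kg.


Sensible heat = cp * dT = 2.09 * 7 = 14.63 kJ/kg
Total per kg = 14.63 + 334 = 348.63 kJ/kg
Q = m * total = 19.4 * 348.63
Q = 6763.4 kJ

6763.4


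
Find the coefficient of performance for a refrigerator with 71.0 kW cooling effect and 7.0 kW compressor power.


COP = Q_evap / W
COP = 71.0 / 7.0
COP = 10.143

10.143


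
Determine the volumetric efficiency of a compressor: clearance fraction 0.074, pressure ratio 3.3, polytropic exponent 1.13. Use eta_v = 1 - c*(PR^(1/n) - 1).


PR^(1/n) = 3.3^(1/1.13) = 2.87648354
eta_v = 1 - 0.074 * (2.87648354 - 1)
eta_v = 0.8611

0.8611


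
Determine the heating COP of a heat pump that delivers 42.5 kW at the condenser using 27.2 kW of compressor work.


COP_hp = Q_cond / W
COP_hp = 42.5 / 27.2
COP_hp = 1.563

1.563


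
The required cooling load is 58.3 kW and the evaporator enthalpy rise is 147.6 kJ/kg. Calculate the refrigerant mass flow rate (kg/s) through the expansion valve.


m_dot = Q / dh
m_dot = 58.3 / 147.6
m_dot = 0.395 kg/s

0.395


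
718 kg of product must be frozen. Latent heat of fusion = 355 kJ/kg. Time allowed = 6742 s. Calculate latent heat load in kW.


Q_lat = m * h_fg / t
Q_lat = 718 * 355 / 6742
Q_lat = 37.81 kW

37.81


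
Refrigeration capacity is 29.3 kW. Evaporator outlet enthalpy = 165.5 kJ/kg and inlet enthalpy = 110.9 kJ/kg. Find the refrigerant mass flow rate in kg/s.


dh = 165.5 - 110.9 = 54.6 kJ/kg
m_dot = Q / dh = 29.3 / 54.6 = 0.5366 kg/s

0.5366


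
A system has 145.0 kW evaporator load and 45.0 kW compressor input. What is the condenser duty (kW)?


Q_cond = Q_evap + W
Q_cond = 145.0 + 45.0
Q_cond = 190.0 kW

190.0


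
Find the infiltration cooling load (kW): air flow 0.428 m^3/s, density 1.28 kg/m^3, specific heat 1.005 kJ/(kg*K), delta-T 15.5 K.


Q = V_dot * rho * cp * dT
Q = 0.428 * 1.28 * 1.005 * 15.5
Q = 8.534 kW

8.534


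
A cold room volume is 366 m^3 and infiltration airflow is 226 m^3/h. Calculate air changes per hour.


ACH = flow / volume
ACH = 226 / 366
ACH = 0.617

0.617


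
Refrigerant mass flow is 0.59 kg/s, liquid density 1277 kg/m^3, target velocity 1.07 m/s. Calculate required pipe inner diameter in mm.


A = m_dot / (rho * v) = 0.59 / (1277 * 1.07) = 0.0004317947292 m^2
d = sqrt(4*A/pi) * 1000
d = 23.4 mm

23.4
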